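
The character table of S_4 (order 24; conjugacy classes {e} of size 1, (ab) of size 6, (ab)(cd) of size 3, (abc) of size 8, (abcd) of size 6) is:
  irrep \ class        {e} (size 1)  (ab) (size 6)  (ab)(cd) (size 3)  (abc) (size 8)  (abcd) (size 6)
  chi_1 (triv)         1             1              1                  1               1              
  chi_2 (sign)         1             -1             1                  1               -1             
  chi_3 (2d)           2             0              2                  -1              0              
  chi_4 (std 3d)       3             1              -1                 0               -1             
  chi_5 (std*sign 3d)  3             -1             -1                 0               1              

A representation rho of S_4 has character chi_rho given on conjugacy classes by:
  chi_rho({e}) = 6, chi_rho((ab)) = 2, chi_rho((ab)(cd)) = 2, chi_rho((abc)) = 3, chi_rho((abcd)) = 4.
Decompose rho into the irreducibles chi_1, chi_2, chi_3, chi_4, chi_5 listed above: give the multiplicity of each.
Multiplicities: chi_1: 3, chi_2: 0, chi_3: 0, chi_4: 0, chi_5: 1.

Details: Use <chi_rho, chi> = (1/|G|) sum_C |C| * chi_rho(C) * conj(chi(C)) with |G| = 24 for each irreducible chi in the table:
  <chi_rho, chi_1> = (1/24)[1*(6)*conj(1) + 6*(2)*conj(1) + 3*(2)*conj(1) + 8*(3)*conj(1) + 6*(4)*conj(1)]
      = (1/24)[(6) + (12) + (6) + (24) + (24)] = 72/24 = 3
  <chi_rho, chi_2> = (1/24)[1*(6)*conj(1) + 6*(2)*conj(-1) + 3*(2)*conj(1) + 8*(3)*conj(1) + 6*(4)*conj(-1)]
      = (1/24)[(6) + (-12) + (6) + (24) + (-24)] = 0/24 = 0
  <chi_rho, chi_3> = (1/24)[1*(6)*conj(2) + 6*(2)*conj(0) + 3*(2)*conj(2) + 8*(3)*conj(-1) + 6*(4)*conj(0)]
      = (1/24)[(12) + (0) + (12) + (-24) + (0)] = 0/24 = 0
  <chi_rho, chi_4> = (1/24)[1*(6)*conj(3) + 6*(2)*conj(1) + 3*(2)*conj(-1) + 8*(3)*conj(0) + 6*(4)*conj(-1)]
      = (1/24)[(18) + (12) + (-6) + (0) + (-24)] = 0/24 = 0
  <chi_rho, chi_5> = (1/24)[1*(6)*conj(3) + 6*(2)*conj(-1) + 3*(2)*conj(-1) + 8*(3)*conj(0) + 6*(4)*conj(1)]
      = (1/24)[(18) + (-12) + (-6) + (0) + (24)] = 24/24 = 1
Dimension check: dim(rho) = sum (mult * dim) = 3*1 + 0*1 + 0*2 + 0*3 + 1*3 = 6 = chi_rho(e) = 6.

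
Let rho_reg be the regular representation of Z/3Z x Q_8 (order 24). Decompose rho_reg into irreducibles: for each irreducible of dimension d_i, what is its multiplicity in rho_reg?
Each irreducible V_i of dimension d_i appears with multiplicity d_i, i.e. rho_reg = (direct sum over all irreducibles V_i) d_i V_i. The irreducible dimensions for Z/3Z x Q_8 are 1, 1, 1, 1, 1, 1, 1, 1, 1, 1, 1, 1, 2, 2, 2: 12 irreducibles of dimension 1, each with multiplicity 1; 3 irreducibles of dimension 2, each with multiplicity 2. Total dimension 12*1*1 + 3*2*2 = 24 = |G|.

Argument: General theorem: in the regular representation of a finite group G, each irreducible appears with multiplicity equal to its dimension. Check: dim(rho_reg) = sum d_i^2 = 1 + 1 + 1 + 1 + 1 + 1 + 1 + 1 + 1 + 1 + 1 + 1 + 4 + 4 + 4 = 24 = |G|.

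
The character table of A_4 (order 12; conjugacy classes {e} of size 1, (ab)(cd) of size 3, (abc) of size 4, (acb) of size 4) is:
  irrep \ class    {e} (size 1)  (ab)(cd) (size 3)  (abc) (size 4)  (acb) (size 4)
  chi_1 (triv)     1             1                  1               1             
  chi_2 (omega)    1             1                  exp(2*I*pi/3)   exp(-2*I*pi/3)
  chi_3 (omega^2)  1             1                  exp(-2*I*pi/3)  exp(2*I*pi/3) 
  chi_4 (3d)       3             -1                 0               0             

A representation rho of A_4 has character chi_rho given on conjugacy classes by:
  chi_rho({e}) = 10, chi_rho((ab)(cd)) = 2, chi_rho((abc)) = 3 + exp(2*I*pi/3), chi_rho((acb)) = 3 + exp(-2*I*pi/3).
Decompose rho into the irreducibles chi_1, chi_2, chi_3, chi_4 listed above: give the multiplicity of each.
Multiplicities: chi_1: 3, chi_2: 1, chi_3: 0, chi_4: 2.

Details: Use <chi_rho, chi> = (1/|G|) sum_C |C| * chi_rho(C) * conj(chi(C)) with |G| = 12 for each irreducible chi in the table:
  <chi_rho, chi_1> = (1/12)[1*(10)*conj(1) + 3*(2)*conj(1) + 4*(3 + exp(2*I*pi/3))*conj(1) + 4*(3 + exp(-2*I*pi/3))*conj(1)]
      = (1/12)[(10) + (6) + (12 + 4*exp(2*I*pi/3)) + (12 + 4*exp(-2*I*pi/3))] = 36/12 = 3
  <chi_rho, chi_2> = (1/12)[1*(10)*conj(1) + 3*(2)*conj(1) + 4*(3 + exp(2*I*pi/3))*conj(exp(2*I*pi/3)) + 4*(3 + exp(-2*I*pi/3))*conj(exp(-2*I*pi/3))]
      = (1/12)[(10) + (6) + (4 + 12*exp(-2*I*pi/3)) + (4 + 12*exp(2*I*pi/3))] = 12/12 = 1
  <chi_rho, chi_3> = (1/12)[1*(10)*conj(1) + 3*(2)*conj(1) + 4*(3 + exp(2*I*pi/3))*conj(exp(-2*I*pi/3)) + 4*(3 + exp(-2*I*pi/3))*conj(exp(2*I*pi/3))]
      = (1/12)[(10) + (6) + (4*exp(-2*I*pi/3) + 12*exp(2*I*pi/3)) + (12*exp(-2*I*pi/3) + 4*exp(2*I*pi/3))] = 0/12 = 0
  <chi_rho, chi_4> = (1/12)[1*(10)*conj(3) + 3*(2)*conj(-1) + 4*(3 + exp(2*I*pi/3))*conj(0) + 4*(3 + exp(-2*I*pi/3))*conj(0)]
      = (1/12)[(30) + (-6) + (0) + (0)] = 24/12 = 2
(Exp terms are combined using exp(i*s)*conj(exp(i*t)) = exp(i*(s-t)), and sums of them are collapsed using the identity that for every m > 1 the m distinct m-th roots of unity sum to 0, e.g. 1 + exp(2*I*pi/3) + exp(-2*I*pi/3) = 0.)
Dimension check: dim(rho) = sum (mult * dim) = 3*1 + 1*1 + 0*1 + 2*3 = 10 = chi_rho(e) = 10.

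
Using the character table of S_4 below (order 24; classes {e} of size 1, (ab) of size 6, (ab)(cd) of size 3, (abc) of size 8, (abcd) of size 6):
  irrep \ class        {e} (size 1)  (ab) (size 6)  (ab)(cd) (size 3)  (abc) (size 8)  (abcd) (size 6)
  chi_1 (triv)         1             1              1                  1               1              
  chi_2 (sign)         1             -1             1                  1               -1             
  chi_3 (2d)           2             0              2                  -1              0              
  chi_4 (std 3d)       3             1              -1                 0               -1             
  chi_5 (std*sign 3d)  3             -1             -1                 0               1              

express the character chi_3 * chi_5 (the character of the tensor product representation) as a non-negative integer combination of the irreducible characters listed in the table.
chi_3 tensor chi_5 = chi_4 + chi_5 (all other irreducibles have multiplicity 0).

Justification: The character of a tensor product is the pointwise product (chi_3 * chi_5)(C) = chi_3(C) * chi_5(C):
  {e}: (2)*(3), (ab): (0)*(-1), (ab)(cd): (2)*(-1), (abc): (-1)*(0), (abcd): (0)*(1)
so (chi_3 * chi_5) takes values
  {e} -> 6, (ab) -> 0, (ab)(cd) -> -2, (abc) -> 0, (abcd) -> 0.
Now take the inner product of this character with each irreducible chi from the table, <chi_3*chi_5, chi> = (1/24) sum_C |C| (chi_3*chi_5)(C) conj(chi(C)):
  <chi_3*chi_5, chi_1> = (1/24)[1*(6)*conj(1) + 6*(0)*conj(1) + 3*(-2)*conj(1) + 8*(0)*conj(1) + 6*(0)*conj(1)]
      = (1/24)[(6) + (0) + (-6) + (0) + (0)] = 0/24 = 0
  <chi_3*chi_5, chi_2> = (1/24)[1*(6)*conj(1) + 6*(0)*conj(-1) + 3*(-2)*conj(1) + 8*(0)*conj(1) + 6*(0)*conj(-1)]
      = (1/24)[(6) + (0) + (-6) + (0) + (0)] = 0/24 = 0
  <chi_3*chi_5, chi_3> = (1/24)[1*(6)*conj(2) + 6*(0)*conj(0) + 3*(-2)*conj(2) + 8*(0)*conj(-1) + 6*(0)*conj(0)]
      = (1/24)[(12) + (0) + (-12) + (0) + (0)] = 0/24 = 0
  <chi_3*chi_5, chi_4> = (1/24)[1*(6)*conj(3) + 6*(0)*conj(1) + 3*(-2)*conj(-1) + 8*(0)*conj(0) + 6*(0)*conj(-1)]
      = (1/24)[(18) + (0) + (6) + (0) + (0)] = 24/24 = 1
  <chi_3*chi_5, chi_5> = (1/24)[1*(6)*conj(3) + 6*(0)*conj(-1) + 3*(-2)*conj(-1) + 8*(0)*conj(0) + 6*(0)*conj(1)]
      = (1/24)[(18) + (0) + (6) + (0) + (0)] = 24/24 = 1
Hence the multiplicities are chi_4: 1, chi_5: 1. Dimension check: dim(chi_3)*dim(chi_5) = 2*3 = 6 and sum (mult * dim) = 1*3 + 1*3 = 6.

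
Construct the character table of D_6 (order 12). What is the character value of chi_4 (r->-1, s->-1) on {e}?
Conjugacy classes: {e} of size 1, {r^3} of size 1, {r^1, r^5} of size 2, {r^2, r^4} of size 2, {s, sr^2, ...} of size 3, {sr, sr^3, ...} of size 3.
Character table:
  irrep \ class              {e} (size 1)  {r^3} (size 1)  {r^1, r^5} (size 2)  {r^2, r^4} (size 2)  {s, sr^2, ...} (size 3)  {sr, sr^3, ...} (size 3)
  chi_1 (triv)               1             1               1                    1                    1                        1                       
  chi_2 (sign: r->1, s->-1)  1             1               1                    1                    -1                       -1                      
  chi_3 (r->-1, s->1)        1             -1              -1                   1                    1                        -1                      
  chi_4 (r->-1, s->-1)       1             -1              -1                   1                    -1                       1                       
  chi_5 (2d, j=1)            2             -2              1                    -1                   0                        0                       
  chi_6 (2d, j=2)            2             2               -1                   -1                   0                        0                       

Spot check: chi_4 (r->-1, s->-1) on {e} = 1.

D_6 has order 2*6 = 12 with 6 conjugacy classes, hence 6 irreducibles. Sum of squared dims 1 + 1 + 1 + 1 + 4 + 4 = 12 = |G|. Linear characters come from the abelianisation; the 2-dimensional irreps have character r^k -> 2*cos(2*pi*j*k/6), reflections -> 0.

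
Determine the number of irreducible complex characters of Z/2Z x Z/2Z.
4

Reasoning: The number of irreducible complex representations of a finite group equals its number of conjugacy classes. Z/2Z x Z/2Z is abelian of order 4, so every element is its own conjugacy class: 4 classes, so Z/2Z x Z/2Z (order 4) has exactly 4 irreducible complex representations.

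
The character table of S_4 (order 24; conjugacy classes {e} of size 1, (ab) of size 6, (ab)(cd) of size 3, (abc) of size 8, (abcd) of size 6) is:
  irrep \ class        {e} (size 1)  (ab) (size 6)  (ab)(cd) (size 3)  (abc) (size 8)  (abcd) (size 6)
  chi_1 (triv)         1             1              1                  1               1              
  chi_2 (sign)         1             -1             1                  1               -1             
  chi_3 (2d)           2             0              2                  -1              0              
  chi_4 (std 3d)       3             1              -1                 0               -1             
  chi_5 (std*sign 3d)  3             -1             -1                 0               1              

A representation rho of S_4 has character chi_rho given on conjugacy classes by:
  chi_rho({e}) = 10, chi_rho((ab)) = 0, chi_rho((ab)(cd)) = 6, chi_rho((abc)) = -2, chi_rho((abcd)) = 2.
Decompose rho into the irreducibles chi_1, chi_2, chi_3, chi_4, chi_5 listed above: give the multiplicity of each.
Multiplicities: chi_1: 1, chi_2: 0, chi_3: 3, chi_4: 0, chi_5: 1.

Explanation: Use <chi_rho, chi> = (1/|G|) sum_C |C| * chi_rho(C) * conj(chi(C)) with |G| = 24 for each irreducible chi in the table:
  <chi_rho, chi_1> = (1/24)[1*(10)*conj(1) + 6*(0)*conj(1) + 3*(6)*conj(1) + 8*(-2)*conj(1) + 6*(2)*conj(1)]
      = (1/24)[(10) + (0) + (18) + (-16) + (12)] = 24/24 = 1
  <chi_rho, chi_2> = (1/24)[1*(10)*conj(1) + 6*(0)*conj(-1) + 3*(6)*conj(1) + 8*(-2)*conj(1) + 6*(2)*conj(-1)]
      = (1/24)[(10) + (0) + (18) + (-16) + (-12)] = 0/24 = 0
  <chi_rho, chi_3> = (1/24)[1*(10)*conj(2) + 6*(0)*conj(0) + 3*(6)*conj(2) + 8*(-2)*conj(-1) + 6*(2)*conj(0)]
      = (1/24)[(20) + (0) + (36) + (16) + (0)] = 72/24 = 3
  <chi_rho, chi_4> = (1/24)[1*(10)*conj(3) + 6*(0)*conj(1) + 3*(6)*conj(-1) + 8*(-2)*conj(0) + 6*(2)*conj(-1)]
      = (1/24)[(30) + (0) + (-18) + (0) + (-12)] = 0/24 = 0
  <chi_rho, chi_5> = (1/24)[1*(10)*conj(3) + 6*(0)*conj(-1) + 3*(6)*conj(-1) + 8*(-2)*conj(0) + 6*(2)*conj(1)]
      = (1/24)[(30) + (0) + (-18) + (0) + (12)] = 24/24 = 1
Dimension check: dim(rho) = sum (mult * dim) = 1*1 + 0*1 + 3*2 + 0*3 + 1*3 = 10 = chi_rho(e) = 10.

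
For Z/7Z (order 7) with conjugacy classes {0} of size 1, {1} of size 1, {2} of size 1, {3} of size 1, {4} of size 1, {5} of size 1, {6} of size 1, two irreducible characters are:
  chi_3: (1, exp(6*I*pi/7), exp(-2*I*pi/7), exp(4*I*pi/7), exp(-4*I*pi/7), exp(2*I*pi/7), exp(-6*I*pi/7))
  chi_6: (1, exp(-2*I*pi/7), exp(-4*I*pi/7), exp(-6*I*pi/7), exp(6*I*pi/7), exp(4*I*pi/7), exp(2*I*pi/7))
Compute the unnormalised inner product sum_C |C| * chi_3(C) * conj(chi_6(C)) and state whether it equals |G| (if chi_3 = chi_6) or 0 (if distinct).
Sum = 0; so <chi_3, chi_6> = 0 (distinct irreducibles are orthogonal).

Compute term by term over conjugacy classes (|C| * chi_3(C) * conj(chi_6(C))):
  1*(1)*conj(1) + 1*(exp(6*I*pi/7))*conj(exp(-2*I*pi/7)) + 1*(exp(-2*I*pi/7))*conj(exp(-4*I*pi/7)) + 1*(exp(4*I*pi/7))*conj(exp(-6*I*pi/7)) + 1*(exp(-4*I*pi/7))*conj(exp(6*I*pi/7)) + 1*(exp(2*I*pi/7))*conj(exp(4*I*pi/7)) + 1*(exp(-6*I*pi/7))*conj(exp(2*I*pi/7))
  = (1) + (exp(-6*I*pi/7)) + (exp(2*I*pi/7)) + (exp(-4*I*pi/7)) + (exp(4*I*pi/7)) + (exp(-2*I*pi/7)) + (exp(6*I*pi/7))
  = 0.
(Exp terms are combined using exp(i*s)*conj(exp(i*t)) = exp(i*(s-t)), and sums of them are collapsed using the identity that for every m > 1 the m distinct m-th roots of unity sum to 0, e.g. 1 + exp(2*I*pi/3) + exp(-2*I*pi/3) = 0.)
Dividing by |G| = 7 gives 0/7 = 0, matching the row-orthogonality relation <chi_3, chi_6> = [chi_3 = chi_6].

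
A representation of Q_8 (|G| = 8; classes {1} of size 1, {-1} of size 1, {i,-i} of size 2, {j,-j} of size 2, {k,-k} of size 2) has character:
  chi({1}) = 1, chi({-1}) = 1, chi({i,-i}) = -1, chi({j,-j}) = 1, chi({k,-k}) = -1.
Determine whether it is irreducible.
Irreducible: <chi, chi> = 1.

Explanation: <chi, chi> = (1/|G|) sum_C |C| * |chi(C)|^2 = (1/8)[1*|1|^2 + 1*|1|^2 + 2*|-1|^2 + 2*|1|^2 + 2*|-1|^2]
  = (1/8)[(1) + (1) + (2) + (2) + (2)] = 8/8 = 1.
A character is irreducible iff <chi, chi> = 1, so this representation is irreducible.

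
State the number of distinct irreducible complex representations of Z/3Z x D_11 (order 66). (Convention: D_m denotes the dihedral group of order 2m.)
21

Working: The number of irreducible complex representations of a finite group equals its number of conjugacy classes. For a direct product, #classes(G x H) = #classes(G) * #classes(H). Z/3Z has 3 classes (abelian), D_11 has 7 classes, so 3 * 7 = 21, so Z/3Z x D_11 (order 66) has exactly 21 irreducible complex representations.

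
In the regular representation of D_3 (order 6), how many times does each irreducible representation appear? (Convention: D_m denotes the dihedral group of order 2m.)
Each irreducible V_i of dimension d_i appears with multiplicity d_i, i.e. rho_reg = (direct sum over all irreducibles V_i) d_i V_i. The irreducible dimensions for D_3 are 1, 1, 2: 2 irreducibles of dimension 1, each with multiplicity 1; 1 irreducible of dimension 2, with multiplicity 2. Total dimension 2*1*1 + 1*2*2 = 6 = |G|.

Explanation: General theorem: in the regular representation of a finite group G, each irreducible appears with multiplicity equal to its dimension. Check: dim(rho_reg) = sum d_i^2 = 1 + 1 + 4 = 6 = |G|.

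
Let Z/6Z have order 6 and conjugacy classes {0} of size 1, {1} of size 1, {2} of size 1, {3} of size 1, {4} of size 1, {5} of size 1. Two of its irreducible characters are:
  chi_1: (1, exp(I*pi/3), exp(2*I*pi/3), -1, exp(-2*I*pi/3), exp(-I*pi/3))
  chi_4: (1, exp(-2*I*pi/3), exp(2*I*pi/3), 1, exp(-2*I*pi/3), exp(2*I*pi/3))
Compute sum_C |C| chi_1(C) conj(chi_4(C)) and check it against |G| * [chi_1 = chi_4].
Sum = 0; so <chi_1, chi_4> = 0 (distinct irreducibles are orthogonal).

Compute term by term over conjugacy classes (|C| * chi_1(C) * conj(chi_4(C))):
  1*(1)*conj(1) + 1*(exp(I*pi/3))*conj(exp(-2*I*pi/3)) + 1*(exp(2*I*pi/3))*conj(exp(2*I*pi/3)) + 1*(-1)*conj(1) + 1*(exp(-2*I*pi/3))*conj(exp(-2*I*pi/3)) + 1*(exp(-I*pi/3))*conj(exp(2*I*pi/3))
  = (1) + (-1) + (1) + (-1) + (1) + (-1)
  = 0.
(Exp terms are combined using exp(i*s)*conj(exp(i*t)) = exp(i*(s-t)), and sums of them are collapsed using the identity that for every m > 1 the m distinct m-th roots of unity sum to 0, e.g. 1 + exp(2*I*pi/3) + exp(-2*I*pi/3) = 0.)
Dividing by |G| = 6 gives 0/6 = 0, matching the row-orthogonality relation <chi_1, chi_4> = [chi_1 = chi_4].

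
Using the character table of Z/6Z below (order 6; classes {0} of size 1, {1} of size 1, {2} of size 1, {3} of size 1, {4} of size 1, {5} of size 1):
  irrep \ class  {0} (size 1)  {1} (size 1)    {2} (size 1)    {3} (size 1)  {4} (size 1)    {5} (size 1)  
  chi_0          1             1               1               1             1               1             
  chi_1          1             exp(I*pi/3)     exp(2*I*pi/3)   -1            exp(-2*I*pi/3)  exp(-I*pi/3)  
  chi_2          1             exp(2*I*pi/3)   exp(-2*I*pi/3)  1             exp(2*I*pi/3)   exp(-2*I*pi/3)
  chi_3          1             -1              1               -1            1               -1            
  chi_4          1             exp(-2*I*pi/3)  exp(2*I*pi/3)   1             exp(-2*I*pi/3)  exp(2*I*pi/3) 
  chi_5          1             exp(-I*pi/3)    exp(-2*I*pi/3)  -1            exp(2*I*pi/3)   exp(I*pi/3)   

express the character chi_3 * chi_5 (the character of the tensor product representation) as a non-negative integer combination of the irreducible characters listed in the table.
chi_3 tensor chi_5 = chi_2 (all other irreducibles have multiplicity 0).

Why: The character of a tensor product is the pointwise product (chi_3 * chi_5)(C) = chi_3(C) * chi_5(C):
  {0}: (1)*(1), {1}: (-1)*(exp(-I*pi/3)), {2}: (1)*(exp(-2*I*pi/3)), {3}: (-1)*(-1), {4}: (1)*(exp(2*I*pi/3)), {5}: (-1)*(exp(I*pi/3))
so (chi_3 * chi_5) takes values
  {0} -> 1, {1} -> -exp(-I*pi/3), {2} -> exp(-2*I*pi/3), {3} -> 1, {4} -> exp(2*I*pi/3), {5} -> -exp(I*pi/3).
Now take the inner product of this character with each irreducible chi from the table, <chi_3*chi_5, chi> = (1/6) sum_C |C| (chi_3*chi_5)(C) conj(chi(C)):
  <chi_3*chi_5, chi_0> = (1/6)[1*(1)*conj(1) + 1*(-exp(-I*pi/3))*conj(1) + 1*(exp(-2*I*pi/3))*conj(1) + 1*(1)*conj(1) + 1*(exp(2*I*pi/3))*conj(1) + 1*(-exp(I*pi/3))*conj(1)]
      = (1/6)[(1) + (-exp(-I*pi/3)) + (exp(-2*I*pi/3)) + (1) + (exp(2*I*pi/3)) + (-exp(I*pi/3))] = 0/6 = 0
  <chi_3*chi_5, chi_1> = (1/6)[1*(1)*conj(1) + 1*(-exp(-I*pi/3))*conj(exp(I*pi/3)) + 1*(exp(-2*I*pi/3))*conj(exp(2*I*pi/3)) + 1*(1)*conj(-1) + 1*(exp(2*I*pi/3))*conj(exp(-2*I*pi/3)) + 1*(-exp(I*pi/3))*conj(exp(-I*pi/3))]
      = (1/6)[(1) + (-exp(-2*I*pi/3)) + (exp(2*I*pi/3)) + (-1) + (exp(-2*I*pi/3)) + (-exp(2*I*pi/3))] = 0/6 = 0
  <chi_3*chi_5, chi_2> = (1/6)[1*(1)*conj(1) + 1*(-exp(-I*pi/3))*conj(exp(2*I*pi/3)) + 1*(exp(-2*I*pi/3))*conj(exp(-2*I*pi/3)) + 1*(1)*conj(1) + 1*(exp(2*I*pi/3))*conj(exp(2*I*pi/3)) + 1*(-exp(I*pi/3))*conj(exp(-2*I*pi/3))]
      = (1/6)[(1) + (1) + (1) + (1) + (1) + (1)] = 6/6 = 1
  <chi_3*chi_5, chi_3> = (1/6)[1*(1)*conj(1) + 1*(-exp(-I*pi/3))*conj(-1) + 1*(exp(-2*I*pi/3))*conj(1) + 1*(1)*conj(-1) + 1*(exp(2*I*pi/3))*conj(1) + 1*(-exp(I*pi/3))*conj(-1)]
      = (1/6)[(1) + (exp(-I*pi/3)) + (exp(-2*I*pi/3)) + (-1) + (exp(2*I*pi/3)) + (exp(I*pi/3))] = 0/6 = 0
  <chi_3*chi_5, chi_4> = (1/6)[1*(1)*conj(1) + 1*(-exp(-I*pi/3))*conj(exp(-2*I*pi/3)) + 1*(exp(-2*I*pi/3))*conj(exp(2*I*pi/3)) + 1*(1)*conj(1) + 1*(exp(2*I*pi/3))*conj(exp(-2*I*pi/3)) + 1*(-exp(I*pi/3))*conj(exp(2*I*pi/3))]
      = (1/6)[(1) + (-exp(I*pi/3)) + (exp(2*I*pi/3)) + (1) + (exp(-2*I*pi/3)) + (-exp(-I*pi/3))] = 0/6 = 0
  <chi_3*chi_5, chi_5> = (1/6)[1*(1)*conj(1) + 1*(-exp(-I*pi/3))*conj(exp(-I*pi/3)) + 1*(exp(-2*I*pi/3))*conj(exp(-2*I*pi/3)) + 1*(1)*conj(-1) + 1*(exp(2*I*pi/3))*conj(exp(2*I*pi/3)) + 1*(-exp(I*pi/3))*conj(exp(I*pi/3))]
      = (1/6)[(1) + (-1) + (1) + (-1) + (1) + (-1)] = 0/6 = 0
(Exp terms are combined using exp(i*s)*conj(exp(i*t)) = exp(i*(s-t)), and sums of them are collapsed using the identity that for every m > 1 the m distinct m-th roots of unity sum to 0, e.g. 1 + exp(2*I*pi/3) + exp(-2*I*pi/3) = 0.)
Hence the multiplicities are chi_2: 1. Dimension check: dim(chi_3)*dim(chi_5) = 1*1 = 1 and sum (mult * dim) = 1*1 = 1.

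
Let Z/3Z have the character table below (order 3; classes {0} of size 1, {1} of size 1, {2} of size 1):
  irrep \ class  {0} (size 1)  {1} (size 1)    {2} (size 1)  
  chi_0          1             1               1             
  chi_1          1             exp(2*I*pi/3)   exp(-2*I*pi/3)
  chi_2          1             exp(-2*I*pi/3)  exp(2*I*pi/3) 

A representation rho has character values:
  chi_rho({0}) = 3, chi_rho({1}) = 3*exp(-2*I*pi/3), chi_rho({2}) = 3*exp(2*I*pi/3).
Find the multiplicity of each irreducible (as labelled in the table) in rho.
Multiplicities: chi_0: 0, chi_1: 0, chi_2: 3.

Explanation: Use <chi_rho, chi> = (1/|G|) sum_C |C| * chi_rho(C) * conj(chi(C)) with |G| = 3 for each irreducible chi in the table:
  <chi_rho, chi_0> = (1/3)[1*(3)*conj(1) + 1*(3*exp(-2*I*pi/3))*conj(1) + 1*(3*exp(2*I*pi/3))*conj(1)]
      = (1/3)[(3) + (3*exp(-2*I*pi/3)) + (3*exp(2*I*pi/3))] = 0/3 = 0
  <chi_rho, chi_1> = (1/3)[1*(3)*conj(1) + 1*(3*exp(-2*I*pi/3))*conj(exp(2*I*pi/3)) + 1*(3*exp(2*I*pi/3))*conj(exp(-2*I*pi/3))]
      = (1/3)[(3) + (3*exp(2*I*pi/3)) + (3*exp(-2*I*pi/3))] = 0/3 = 0
  <chi_rho, chi_2> = (1/3)[1*(3)*conj(1) + 1*(3*exp(-2*I*pi/3))*conj(exp(-2*I*pi/3)) + 1*(3*exp(2*I*pi/3))*conj(exp(2*I*pi/3))]
      = (1/3)[(3) + (3) + (3)] = 9/3 = 3
(Exp terms are combined using exp(i*s)*conj(exp(i*t)) = exp(i*(s-t)), and sums of them are collapsed using the identity that for every m > 1 the m distinct m-th roots of unity sum to 0, e.g. 1 + exp(2*I*pi/3) + exp(-2*I*pi/3) = 0.)
Dimension check: dim(rho) = sum (mult * dim) = 0*1 + 0*1 + 3*1 = 3 = chi_rho(e) = 3.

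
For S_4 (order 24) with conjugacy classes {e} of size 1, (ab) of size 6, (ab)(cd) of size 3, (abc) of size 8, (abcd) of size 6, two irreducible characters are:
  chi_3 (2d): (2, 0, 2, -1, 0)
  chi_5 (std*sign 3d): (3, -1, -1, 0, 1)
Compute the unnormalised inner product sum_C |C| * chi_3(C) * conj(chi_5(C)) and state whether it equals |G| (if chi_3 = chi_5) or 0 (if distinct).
Sum = 0; so <chi_3, chi_5> = 0 (distinct irreducibles are orthogonal).

Proof sketch: Compute term by term over conjugacy classes (|C| * chi_3(C) * conj(chi_5(C))):
  1*(2)*conj(3) + 6*(0)*conj(-1) + 3*(2)*conj(-1) + 8*(-1)*conj(0) + 6*(0)*conj(1)
  = (6) + (0) + (-6) + (0) + (0)
  = 0.
Dividing by |G| = 24 gives 0/24 = 0, matching the row-orthogonality relation <chi_3, chi_5> = [chi_3 = chi_5].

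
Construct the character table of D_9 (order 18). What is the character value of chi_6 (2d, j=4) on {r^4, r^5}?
Conjugacy classes: {e} of size 1, {r^1, r^8} of size 2, {r^2, r^7} of size 2, {r^3, r^6} of size 2, {r^4, r^5} of size 2, {s, sr, ..., sr^8} of size 9.
Character table:
  irrep \ class              {e} (size 1)  {r^1, r^8} (size 2)  {r^2, r^7} (size 2)  {r^3, r^6} (size 2)  {r^4, r^5} (size 2)  {s, sr, ..., sr^8} (size 9)
  chi_1 (triv)               1             1                    1                    1                    1                    1                          
  chi_2 (sign: r->1, s->-1)  1             1                    1                    1                    1                    -1                         
  chi_3 (2d, j=1)            2             2*cos(2*pi/9)        2*cos(4*pi/9)        -1                   -2*cos(pi/9)         0                          
  chi_4 (2d, j=2)            2             2*cos(4*pi/9)        -2*cos(pi/9)         -1                   2*cos(2*pi/9)        0                          
  chi_5 (2d, j=3)            2             -1                   -1                   2                    -1                   0                          
  chi_6 (2d, j=4)            2             -2*cos(pi/9)         2*cos(2*pi/9)        -1                   2*cos(4*pi/9)        0                          

Spot check: chi_6 (2d, j=4) on {r^4, r^5} = 2*cos(4*pi/9).

Argument: D_9 has order 2*9 = 18 with 6 conjugacy classes, hence 6 irreducibles. Sum of squared dims 1 + 1 + 4 + 4 + 4 + 4 = 18 = |G|. Linear characters come from the abelianisation; the 2-dimensional irreps have character r^k -> 2*cos(2*pi*j*k/9), reflections -> 0.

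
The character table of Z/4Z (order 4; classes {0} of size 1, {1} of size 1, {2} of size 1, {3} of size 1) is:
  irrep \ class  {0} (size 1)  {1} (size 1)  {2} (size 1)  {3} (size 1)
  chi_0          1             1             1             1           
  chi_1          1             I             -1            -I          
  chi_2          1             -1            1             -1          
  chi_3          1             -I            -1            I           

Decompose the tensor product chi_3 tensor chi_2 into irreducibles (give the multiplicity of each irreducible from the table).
chi_3 tensor chi_2 = chi_1 (all other irreducibles have multiplicity 0).

Working: The character of a tensor product is the pointwise product (chi_3 * chi_2)(C) = chi_3(C) * chi_2(C):
  {0}: (1)*(1), {1}: (-I)*(-1), {2}: (-1)*(1), {3}: (I)*(-1)
so (chi_3 * chi_2) takes values
  {0} -> 1, {1} -> I, {2} -> -1, {3} -> -I.
Now take the inner product of this character with each irreducible chi from the table, <chi_3*chi_2, chi> = (1/4) sum_C |C| (chi_3*chi_2)(C) conj(chi(C)):
  <chi_3*chi_2, chi_0> = (1/4)[1*(1)*conj(1) + 1*(I)*conj(1) + 1*(-1)*conj(1) + 1*(-I)*conj(1)]
      = (1/4)[(1) + (I) + (-1) + (-I)] = 0/4 = 0
  <chi_3*chi_2, chi_1> = (1/4)[1*(1)*conj(1) + 1*(I)*conj(I) + 1*(-1)*conj(-1) + 1*(-I)*conj(-I)]
      = (1/4)[(1) + (1) + (1) + (1)] = 4/4 = 1
  <chi_3*chi_2, chi_2> = (1/4)[1*(1)*conj(1) + 1*(I)*conj(-1) + 1*(-1)*conj(1) + 1*(-I)*conj(-1)]
      = (1/4)[(1) + (-I) + (-1) + (I)] = 0/4 = 0
  <chi_3*chi_2, chi_3> = (1/4)[1*(1)*conj(1) + 1*(I)*conj(-I) + 1*(-1)*conj(-1) + 1*(-I)*conj(I)]
      = (1/4)[(1) + (-1) + (1) + (-1)] = 0/4 = 0
(Exp terms are combined using exp(i*s)*conj(exp(i*t)) = exp(i*(s-t)), and sums of them are collapsed using the identity that for every m > 1 the m distinct m-th roots of unity sum to 0, e.g. 1 + exp(2*I*pi/3) + exp(-2*I*pi/3) = 0.)
Hence the multiplicities are chi_1: 1. Dimension check: dim(chi_3)*dim(chi_2) = 1*1 = 1 and sum (mult * dim) = 1*1 = 1.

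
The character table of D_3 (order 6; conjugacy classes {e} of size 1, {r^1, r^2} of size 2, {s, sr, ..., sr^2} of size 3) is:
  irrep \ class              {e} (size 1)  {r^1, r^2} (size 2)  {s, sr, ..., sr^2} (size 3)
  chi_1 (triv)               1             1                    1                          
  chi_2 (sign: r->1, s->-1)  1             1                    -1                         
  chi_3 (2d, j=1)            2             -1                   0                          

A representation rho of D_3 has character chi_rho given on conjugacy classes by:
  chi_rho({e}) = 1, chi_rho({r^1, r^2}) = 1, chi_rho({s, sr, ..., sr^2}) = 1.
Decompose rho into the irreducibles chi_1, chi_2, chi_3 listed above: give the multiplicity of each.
Multiplicities: chi_1: 1, chi_2: 0, chi_3: 0.

Details: Use <chi_rho, chi> = (1/|G|) sum_C |C| * chi_rho(C) * conj(chi(C)) with |G| = 6 for each irreducible chi in the table:
  <chi_rho, chi_1> = (1/6)[1*(1)*conj(1) + 2*(1)*conj(1) + 3*(1)*conj(1)]
      = (1/6)[(1) + (2) + (3)] = 6/6 = 1
  <chi_rho, chi_2> = (1/6)[1*(1)*conj(1) + 2*(1)*conj(1) + 3*(1)*conj(-1)]
      = (1/6)[(1) + (2) + (-3)] = 0/6 = 0
  <chi_rho, chi_3> = (1/6)[1*(1)*conj(2) + 2*(1)*conj(-1) + 3*(1)*conj(0)]
      = (1/6)[(2) + (-2) + (0)] = 0/6 = 0
Dimension check: dim(rho) = sum (mult * dim) = 1*1 + 0*1 + 0*2 = 1 = chi_rho(e) = 1.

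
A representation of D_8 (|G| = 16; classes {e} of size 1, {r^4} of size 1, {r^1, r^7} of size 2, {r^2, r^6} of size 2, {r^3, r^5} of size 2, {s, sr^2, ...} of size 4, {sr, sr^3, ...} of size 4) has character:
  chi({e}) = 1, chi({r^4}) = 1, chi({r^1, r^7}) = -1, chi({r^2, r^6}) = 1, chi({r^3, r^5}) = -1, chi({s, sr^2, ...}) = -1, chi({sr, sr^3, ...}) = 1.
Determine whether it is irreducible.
Irreducible: <chi, chi> = 1.

Reasoning: <chi, chi> = (1/|G|) sum_C |C| * |chi(C)|^2 = (1/16)[1*|1|^2 + 1*|1|^2 + 2*|-1|^2 + 2*|1|^2 + 2*|-1|^2 + 4*|-1|^2 + 4*|1|^2]
  = (1/16)[(1) + (1) + (2) + (2) + (2) + (4) + (4)] = 16/16 = 1.
A character is irreducible iff <chi, chi> = 1, so this representation is irreducible.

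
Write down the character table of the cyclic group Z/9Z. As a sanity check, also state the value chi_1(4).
Character table of Z/9Z (irreps indexed chi_0,...,chi_8 with chi_k(m) = zeta_9^(k*m), zeta_9 = exp(2*pi*i/9)):
  irrep \ class  {0} (size 1)  {1} (size 1)    {2} (size 1)    {3} (size 1)    {4} (size 1)    {5} (size 1)    {6} (size 1)    {7} (size 1)    {8} (size 1)  
  chi_0          1             1               1               1               1               1               1               1               1             
  chi_1          1             exp(2*I*pi/9)   exp(4*I*pi/9)   exp(2*I*pi/3)   exp(8*I*pi/9)   exp(-8*I*pi/9)  exp(-2*I*pi/3)  exp(-4*I*pi/9)  exp(-2*I*pi/9)
  chi_2          1             exp(4*I*pi/9)   exp(8*I*pi/9)   exp(-2*I*pi/3)  exp(-2*I*pi/9)  exp(2*I*pi/9)   exp(2*I*pi/3)   exp(-8*I*pi/9)  exp(-4*I*pi/9)
  chi_3          1             exp(2*I*pi/3)   exp(-2*I*pi/3)  1               exp(2*I*pi/3)   exp(-2*I*pi/3)  1               exp(2*I*pi/3)   exp(-2*I*pi/3)
  chi_4          1             exp(8*I*pi/9)   exp(-2*I*pi/9)  exp(2*I*pi/3)   exp(-4*I*pi/9)  exp(4*I*pi/9)   exp(-2*I*pi/3)  exp(2*I*pi/9)   exp(-8*I*pi/9)
  chi_5          1             exp(-8*I*pi/9)  exp(2*I*pi/9)   exp(-2*I*pi/3)  exp(4*I*pi/9)   exp(-4*I*pi/9)  exp(2*I*pi/3)   exp(-2*I*pi/9)  exp(8*I*pi/9) 
  chi_6          1             exp(-2*I*pi/3)  exp(2*I*pi/3)   1               exp(-2*I*pi/3)  exp(2*I*pi/3)   1               exp(-2*I*pi/3)  exp(2*I*pi/3) 
  chi_7          1             exp(-4*I*pi/9)  exp(-8*I*pi/9)  exp(2*I*pi/3)   exp(2*I*pi/9)   exp(-2*I*pi/9)  exp(-2*I*pi/3)  exp(8*I*pi/9)   exp(4*I*pi/9) 
  chi_8          1             exp(-2*I*pi/9)  exp(-4*I*pi/9)  exp(-2*I*pi/3)  exp(-8*I*pi/9)  exp(8*I*pi/9)   exp(2*I*pi/3)   exp(4*I*pi/9)   exp(2*I*pi/9) 

Spot check: chi_1(4) = zeta_9^(1*4) = zeta_9^4 = exp(8*I*pi/9).

Explanation: Z/9Z is abelian, so all 9 irreducible complex representations are 1-dimensional. They are given by chi_k(m) = zeta_9^(k*m) for k = 0,...,8. Row orthogonality: sum_m chi_k(m) conj(chi_l(m)) = 9 * [k = l].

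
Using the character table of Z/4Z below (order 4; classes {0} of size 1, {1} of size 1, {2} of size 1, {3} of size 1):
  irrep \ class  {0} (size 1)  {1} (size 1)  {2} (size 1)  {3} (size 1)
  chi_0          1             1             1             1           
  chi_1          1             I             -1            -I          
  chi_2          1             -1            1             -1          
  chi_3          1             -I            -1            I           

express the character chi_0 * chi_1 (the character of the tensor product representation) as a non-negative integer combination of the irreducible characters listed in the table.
chi_0 tensor chi_1 = chi_1 (all other irreducibles have multiplicity 0).

Working: The character of a tensor product is the pointwise product (chi_0 * chi_1)(C) = chi_0(C) * chi_1(C):
  {0}: (1)*(1), {1}: (1)*(I), {2}: (1)*(-1), {3}: (1)*(-I)
so (chi_0 * chi_1) takes values
  {0} -> 1, {1} -> I, {2} -> -1, {3} -> -I.
Now take the inner product of this character with each irreducible chi from the table, <chi_0*chi_1, chi> = (1/4) sum_C |C| (chi_0*chi_1)(C) conj(chi(C)):
  <chi_0*chi_1, chi_0> = (1/4)[1*(1)*conj(1) + 1*(I)*conj(1) + 1*(-1)*conj(1) + 1*(-I)*conj(1)]
      = (1/4)[(1) + (I) + (-1) + (-I)] = 0/4 = 0
  <chi_0*chi_1, chi_1> = (1/4)[1*(1)*conj(1) + 1*(I)*conj(I) + 1*(-1)*conj(-1) + 1*(-I)*conj(-I)]
      = (1/4)[(1) + (1) + (1) + (1)] = 4/4 = 1
  <chi_0*chi_1, chi_2> = (1/4)[1*(1)*conj(1) + 1*(I)*conj(-1) + 1*(-1)*conj(1) + 1*(-I)*conj(-1)]
      = (1/4)[(1) + (-I) + (-1) + (I)] = 0/4 = 0
  <chi_0*chi_1, chi_3> = (1/4)[1*(1)*conj(1) + 1*(I)*conj(-I) + 1*(-1)*conj(-1) + 1*(-I)*conj(I)]
      = (1/4)[(1) + (-1) + (1) + (-1)] = 0/4 = 0
(Exp terms are combined using exp(i*s)*conj(exp(i*t)) = exp(i*(s-t)), and sums of them are collapsed using the identity that for every m > 1 the m distinct m-th roots of unity sum to 0, e.g. 1 + exp(2*I*pi/3) + exp(-2*I*pi/3) = 0.)
Hence the multiplicities are chi_1: 1. Dimension check: dim(chi_0)*dim(chi_1) = 1*1 = 1 and sum (mult * dim) = 1*1 = 1.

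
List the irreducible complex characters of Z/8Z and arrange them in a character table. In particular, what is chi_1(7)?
Character table of Z/8Z (irreps indexed chi_0,...,chi_7 with chi_k(m) = zeta_8^(k*m), zeta_8 = exp(2*pi*i/8)):
  irrep \ class  {0} (size 1)  {1} (size 1)    {2} (size 1)  {3} (size 1)    {4} (size 1)  {5} (size 1)    {6} (size 1)  {7} (size 1)  
  chi_0          1             1               1             1               1             1               1             1             
  chi_1          1             exp(I*pi/4)     I             exp(3*I*pi/4)   -1            exp(-3*I*pi/4)  -I            exp(-I*pi/4)  
  chi_2          1             I               -1            -I              1             I               -1            -I            
  chi_3          1             exp(3*I*pi/4)   -I            exp(I*pi/4)     -1            exp(-I*pi/4)    I             exp(-3*I*pi/4)
  chi_4          1             -1              1             -1              1             -1              1             -1            
  chi_5          1             exp(-3*I*pi/4)  I             exp(-I*pi/4)    -1            exp(I*pi/4)     -I            exp(3*I*pi/4) 
  chi_6          1             -I              -1            I               1             -I              -1            I             
  chi_7          1             exp(-I*pi/4)    -I            exp(-3*I*pi/4)  -1            exp(3*I*pi/4)   I             exp(I*pi/4)   

Spot check: chi_1(7) = zeta_8^(1*7) = zeta_8^7 = exp(-I*pi/4).

Proof sketch: Z/8Z is abelian, so all 8 irreducible complex representations are 1-dimensional. They are given by chi_k(m) = zeta_8^(k*m) for k = 0,...,7. Row orthogonality: sum_m chi_k(m) conj(chi_l(m)) = 8 * [k = l].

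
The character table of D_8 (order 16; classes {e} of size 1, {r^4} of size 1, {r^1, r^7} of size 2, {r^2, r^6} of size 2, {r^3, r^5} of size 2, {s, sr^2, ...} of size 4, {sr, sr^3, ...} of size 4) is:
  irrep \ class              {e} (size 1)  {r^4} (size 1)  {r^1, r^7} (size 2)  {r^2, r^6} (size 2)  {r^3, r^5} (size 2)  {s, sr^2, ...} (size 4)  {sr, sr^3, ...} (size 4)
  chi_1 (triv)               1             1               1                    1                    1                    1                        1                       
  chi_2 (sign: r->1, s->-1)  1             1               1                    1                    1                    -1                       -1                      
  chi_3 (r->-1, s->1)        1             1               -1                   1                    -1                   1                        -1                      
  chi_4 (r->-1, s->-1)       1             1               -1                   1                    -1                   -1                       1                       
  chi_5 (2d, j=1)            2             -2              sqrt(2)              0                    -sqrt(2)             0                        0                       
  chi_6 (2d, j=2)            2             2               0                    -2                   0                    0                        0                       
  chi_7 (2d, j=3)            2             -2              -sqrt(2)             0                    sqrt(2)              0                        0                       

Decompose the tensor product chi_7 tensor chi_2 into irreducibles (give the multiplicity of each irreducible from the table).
chi_7 tensor chi_2 = chi_7 (all other irreducibles have multiplicity 0).

Derivation: The character of a tensor product is the pointwise product (chi_7 * chi_2)(C) = chi_7(C) * chi_2(C):
  {e}: (2)*(1), {r^4}: (-2)*(1), {r^1, r^7}: (-sqrt(2))*(1), {r^2, r^6}: (0)*(1), {r^3, r^5}: (sqrt(2))*(1), {s, sr^2, ...}: (0)*(-1), {sr, sr^3, ...}: (0)*(-1)
so (chi_7 * chi_2) takes values
  {e} -> 2, {r^4} -> -2, {r^1, r^7} -> -sqrt(2), {r^2, r^6} -> 0, {r^3, r^5} -> sqrt(2), {s, sr^2, ...} -> 0, {sr, sr^3, ...} -> 0.
Now take the inner product of this character with each irreducible chi from the table, <chi_7*chi_2, chi> = (1/16) sum_C |C| (chi_7*chi_2)(C) conj(chi(C)):
  <chi_7*chi_2, chi_1> = (1/16)[1*(2)*conj(1) + 1*(-2)*conj(1) + 2*(-sqrt(2))*conj(1) + 2*(0)*conj(1) + 2*(sqrt(2))*conj(1) + 4*(0)*conj(1) + 4*(0)*conj(1)]
      = (1/16)[(2) + (-2) + (-2*sqrt(2)) + (0) + (2*sqrt(2)) + (0) + (0)] = 0/16 = 0
  <chi_7*chi_2, chi_2> = (1/16)[1*(2)*conj(1) + 1*(-2)*conj(1) + 2*(-sqrt(2))*conj(1) + 2*(0)*conj(1) + 2*(sqrt(2))*conj(1) + 4*(0)*conj(-1) + 4*(0)*conj(-1)]
      = (1/16)[(2) + (-2) + (-2*sqrt(2)) + (0) + (2*sqrt(2)) + (0) + (0)] = 0/16 = 0
  <chi_7*chi_2, chi_3> = (1/16)[1*(2)*conj(1) + 1*(-2)*conj(1) + 2*(-sqrt(2))*conj(-1) + 2*(0)*conj(1) + 2*(sqrt(2))*conj(-1) + 4*(0)*conj(1) + 4*(0)*conj(-1)]
      = (1/16)[(2) + (-2) + (2*sqrt(2)) + (0) + (-2*sqrt(2)) + (0) + (0)] = 0/16 = 0
  <chi_7*chi_2, chi_4> = (1/16)[1*(2)*conj(1) + 1*(-2)*conj(1) + 2*(-sqrt(2))*conj(-1) + 2*(0)*conj(1) + 2*(sqrt(2))*conj(-1) + 4*(0)*conj(-1) + 4*(0)*conj(1)]
      = (1/16)[(2) + (-2) + (2*sqrt(2)) + (0) + (-2*sqrt(2)) + (0) + (0)] = 0/16 = 0
  <chi_7*chi_2, chi_5> = (1/16)[1*(2)*conj(2) + 1*(-2)*conj(-2) + 2*(-sqrt(2))*conj(sqrt(2)) + 2*(0)*conj(0) + 2*(sqrt(2))*conj(-sqrt(2)) + 4*(0)*conj(0) + 4*(0)*conj(0)]
      = (1/16)[(4) + (4) + (-4) + (0) + (-4) + (0) + (0)] = 0/16 = 0
  <chi_7*chi_2, chi_6> = (1/16)[1*(2)*conj(2) + 1*(-2)*conj(2) + 2*(-sqrt(2))*conj(0) + 2*(0)*conj(-2) + 2*(sqrt(2))*conj(0) + 4*(0)*conj(0) + 4*(0)*conj(0)]
      = (1/16)[(4) + (-4) + (0) + (0) + (0) + (0) + (0)] = 0/16 = 0
  <chi_7*chi_2, chi_7> = (1/16)[1*(2)*conj(2) + 1*(-2)*conj(-2) + 2*(-sqrt(2))*conj(-sqrt(2)) + 2*(0)*conj(0) + 2*(sqrt(2))*conj(sqrt(2)) + 4*(0)*conj(0) + 4*(0)*conj(0)]
      = (1/16)[(4) + (4) + (4) + (0) + (4) + (0) + (0)] = 16/16 = 1
Hence the multiplicities are chi_7: 1. Dimension check: dim(chi_7)*dim(chi_2) = 2*1 = 2 and sum (mult * dim) = 1*2 = 2.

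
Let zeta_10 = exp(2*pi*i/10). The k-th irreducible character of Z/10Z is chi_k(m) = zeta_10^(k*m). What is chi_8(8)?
chi_8(8) = zeta_10^64 = exp(4*I*pi/5)

Explanation: chi_8(8) = zeta_10^(8*8) = zeta_10^64. Since zeta_10^10 = 1, this equals zeta_10^4 = exp(2*pi*i*4/10) = exp(4*I*pi/5).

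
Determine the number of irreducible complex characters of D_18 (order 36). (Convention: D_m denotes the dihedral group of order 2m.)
12

Reasoning: The number of irreducible complex representations of a finite group equals its number of conjugacy classes. D_18 has 12 conjugacy classes (n/2 + 3 for n even), so D_18 (order 36) has exactly 12 irreducible complex representations.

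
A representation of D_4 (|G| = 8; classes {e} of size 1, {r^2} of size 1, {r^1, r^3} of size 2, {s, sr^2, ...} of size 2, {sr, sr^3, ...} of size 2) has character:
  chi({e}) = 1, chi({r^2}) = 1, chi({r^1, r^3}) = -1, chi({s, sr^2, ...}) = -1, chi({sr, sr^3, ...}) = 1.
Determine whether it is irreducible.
Irreducible: <chi, chi> = 1.

Justification: <chi, chi> = (1/|G|) sum_C |C| * |chi(C)|^2 = (1/8)[1*|1|^2 + 1*|1|^2 + 2*|-1|^2 + 2*|-1|^2 + 2*|1|^2]
  = (1/8)[(1) + (1) + (2) + (2) + (2)] = 8/8 = 1.
A character is irreducible iff <chi, chi> = 1, so this representation is irreducible.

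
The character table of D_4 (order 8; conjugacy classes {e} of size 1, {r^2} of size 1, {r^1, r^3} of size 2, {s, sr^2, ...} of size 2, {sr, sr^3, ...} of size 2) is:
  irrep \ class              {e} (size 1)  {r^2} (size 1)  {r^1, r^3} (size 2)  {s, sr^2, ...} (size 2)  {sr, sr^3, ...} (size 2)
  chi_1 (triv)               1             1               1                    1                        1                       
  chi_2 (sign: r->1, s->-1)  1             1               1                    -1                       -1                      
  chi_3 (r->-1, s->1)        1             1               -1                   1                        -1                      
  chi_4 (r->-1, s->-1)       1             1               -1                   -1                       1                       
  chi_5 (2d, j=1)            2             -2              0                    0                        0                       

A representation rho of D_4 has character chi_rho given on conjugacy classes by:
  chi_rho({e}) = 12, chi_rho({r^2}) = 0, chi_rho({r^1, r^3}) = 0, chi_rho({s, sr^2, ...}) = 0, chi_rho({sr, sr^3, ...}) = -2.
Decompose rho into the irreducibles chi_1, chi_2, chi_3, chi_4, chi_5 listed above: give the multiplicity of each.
Multiplicities: chi_1: 1, chi_2: 2, chi_3: 2, chi_4: 1, chi_5: 3.

Reasoning: Use <chi_rho, chi> = (1/|G|) sum_C |C| * chi_rho(C) * conj(chi(C)) with |G| = 8 for each irreducible chi in the table:
  <chi_rho, chi_1> = (1/8)[1*(12)*conj(1) + 1*(0)*conj(1) + 2*(0)*conj(1) + 2*(0)*conj(1) + 2*(-2)*conj(1)]
      = (1/8)[(12) + (0) + (0) + (0) + (-4)] = 8/8 = 1
  <chi_rho, chi_2> = (1/8)[1*(12)*conj(1) + 1*(0)*conj(1) + 2*(0)*conj(1) + 2*(0)*conj(-1) + 2*(-2)*conj(-1)]
      = (1/8)[(12) + (0) + (0) + (0) + (4)] = 16/8 = 2
  <chi_rho, chi_3> = (1/8)[1*(12)*conj(1) + 1*(0)*conj(1) + 2*(0)*conj(-1) + 2*(0)*conj(1) + 2*(-2)*conj(-1)]
      = (1/8)[(12) + (0) + (0) + (0) + (4)] = 16/8 = 2
  <chi_rho, chi_4> = (1/8)[1*(12)*conj(1) + 1*(0)*conj(1) + 2*(0)*conj(-1) + 2*(0)*conj(-1) + 2*(-2)*conj(1)]
      = (1/8)[(12) + (0) + (0) + (0) + (-4)] = 8/8 = 1
  <chi_rho, chi_5> = (1/8)[1*(12)*conj(2) + 1*(0)*conj(-2) + 2*(0)*conj(0) + 2*(0)*conj(0) + 2*(-2)*conj(0)]
      = (1/8)[(24) + (0) + (0) + (0) + (0)] = 24/8 = 3
Dimension check: dim(rho) = sum (mult * dim) = 1*1 + 2*1 + 2*1 + 1*1 + 3*2 = 12 = chi_rho(e) = 12.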